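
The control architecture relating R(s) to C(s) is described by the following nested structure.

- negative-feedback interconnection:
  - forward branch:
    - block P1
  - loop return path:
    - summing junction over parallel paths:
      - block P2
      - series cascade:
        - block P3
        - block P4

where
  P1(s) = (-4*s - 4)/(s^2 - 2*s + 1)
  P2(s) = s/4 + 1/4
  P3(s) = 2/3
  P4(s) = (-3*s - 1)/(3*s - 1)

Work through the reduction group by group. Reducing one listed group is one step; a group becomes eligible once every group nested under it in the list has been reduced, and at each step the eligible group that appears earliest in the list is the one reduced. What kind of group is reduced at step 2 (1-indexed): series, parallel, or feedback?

Answer: parallel

Working:
1. reduce the series chain P3, P4
2. add P2, (P3*P4) (parallel)
3. reduce the feedback loop with forward P1 and return (P2+(P3*P4))
Step 2: parallel.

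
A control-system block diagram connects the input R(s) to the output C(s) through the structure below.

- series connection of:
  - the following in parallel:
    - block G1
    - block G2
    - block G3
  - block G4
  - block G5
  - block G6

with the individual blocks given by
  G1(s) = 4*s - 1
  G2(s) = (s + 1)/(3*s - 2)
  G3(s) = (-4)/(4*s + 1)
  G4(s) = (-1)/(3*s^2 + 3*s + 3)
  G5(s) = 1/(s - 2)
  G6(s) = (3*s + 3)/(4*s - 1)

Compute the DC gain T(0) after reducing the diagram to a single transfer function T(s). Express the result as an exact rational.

Reducing step by step:

1. reduce the parallel group G1, G2, G3 -> (48*s^3 - 28*s^2 - 10*s + 11)/(12*s^2 - 5*s - 2)
2. combine (G1+G2+G3), G4, G5, G6 in series -> (-48*s^4 - 20*s^3 + 38*s^2 - s - 11)/(48*s^6 - 80*s^5 - 19*s^4 - 59*s^3 + 65*s^2 + 4*s - 4)
Step 2 gives the overall T(s). Then T(0) = -11/(-4) = 11/4.

Answer: 11/4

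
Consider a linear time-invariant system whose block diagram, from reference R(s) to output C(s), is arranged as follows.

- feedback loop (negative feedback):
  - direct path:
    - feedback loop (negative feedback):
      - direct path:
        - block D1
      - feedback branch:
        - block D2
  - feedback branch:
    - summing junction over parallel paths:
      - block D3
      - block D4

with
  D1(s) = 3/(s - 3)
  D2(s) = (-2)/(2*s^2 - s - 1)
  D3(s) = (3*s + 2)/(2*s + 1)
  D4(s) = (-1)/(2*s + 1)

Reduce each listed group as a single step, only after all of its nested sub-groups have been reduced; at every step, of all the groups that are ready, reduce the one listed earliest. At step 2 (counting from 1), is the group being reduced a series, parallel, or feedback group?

1. collapse the loop (D1 forward, D2 return)
2. add D3, D4 (parallel)
3. collapse the loop ([D1/(1+D1*D2)] forward, (D3+D4) return)
At step 2 the group reduced is parallel.

Final answer: parallel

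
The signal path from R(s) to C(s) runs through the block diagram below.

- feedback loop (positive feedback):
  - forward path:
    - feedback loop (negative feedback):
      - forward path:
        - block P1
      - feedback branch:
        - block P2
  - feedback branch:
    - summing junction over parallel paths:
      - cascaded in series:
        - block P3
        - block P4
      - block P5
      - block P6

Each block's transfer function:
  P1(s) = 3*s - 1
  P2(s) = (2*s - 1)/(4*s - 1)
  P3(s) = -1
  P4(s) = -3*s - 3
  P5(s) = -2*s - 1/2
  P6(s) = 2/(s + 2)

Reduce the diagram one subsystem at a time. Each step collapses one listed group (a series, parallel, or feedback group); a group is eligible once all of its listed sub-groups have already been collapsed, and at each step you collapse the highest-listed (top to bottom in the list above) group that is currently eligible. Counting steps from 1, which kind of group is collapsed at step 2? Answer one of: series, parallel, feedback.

Step 1: close the feedback loop around P1, P2
Step 2: combine P3, P4 in series
Step 3: add (P3*P4), P5, P6 (parallel)
Step 4: close the feedback loop around [P1/(1+P1*P2)], ((P3*P4)+P5+P6)
So the answer for step 2 is series.

Final answer: series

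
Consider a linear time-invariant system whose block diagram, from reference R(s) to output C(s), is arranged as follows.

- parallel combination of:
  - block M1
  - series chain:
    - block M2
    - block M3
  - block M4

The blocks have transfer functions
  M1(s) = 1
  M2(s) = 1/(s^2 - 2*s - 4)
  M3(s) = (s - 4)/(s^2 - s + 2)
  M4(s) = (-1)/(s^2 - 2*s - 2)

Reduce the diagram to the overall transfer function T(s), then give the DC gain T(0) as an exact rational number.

Step 1 - cascade M2, M3 = (s - 4)/(s^4 - 3*s^3 - 8)
Step 2 - reduce the parallel group M1, (M2*M3), M4 = (s^6 - 5*s^5 + 3*s^4 + 10*s^3 - 14*s^2 + 22*s + 32)/(s^6 - 5*s^5 + 4*s^4 + 6*s^3 - 8*s^2 + 16*s + 16)
DC gain: substitute s = 0 into T(s) from step 2: T(0) = 32/16 = 2.

Therefore the answer is 2.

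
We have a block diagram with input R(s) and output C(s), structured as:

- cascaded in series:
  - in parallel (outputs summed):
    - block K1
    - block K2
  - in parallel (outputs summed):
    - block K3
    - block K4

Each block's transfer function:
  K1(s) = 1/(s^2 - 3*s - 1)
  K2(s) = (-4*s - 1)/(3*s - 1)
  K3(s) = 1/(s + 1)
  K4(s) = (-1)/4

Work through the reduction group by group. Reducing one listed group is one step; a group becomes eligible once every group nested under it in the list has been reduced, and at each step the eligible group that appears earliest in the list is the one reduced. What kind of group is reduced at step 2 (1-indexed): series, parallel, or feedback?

Step 1. parallel reduction of K1, K2
Step 2. add K3, K4 (parallel)
Step 3. reduce the series chain (K1+K2), (K3+K4)
Step 2: parallel.

Hence the answer: parallel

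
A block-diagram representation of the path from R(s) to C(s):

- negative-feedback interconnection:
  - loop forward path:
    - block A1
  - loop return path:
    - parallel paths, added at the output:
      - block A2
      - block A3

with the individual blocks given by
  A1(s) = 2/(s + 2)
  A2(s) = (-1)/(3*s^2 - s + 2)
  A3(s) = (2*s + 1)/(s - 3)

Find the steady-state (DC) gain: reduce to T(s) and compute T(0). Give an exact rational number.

Step 1 - sum the parallel branches A2, A3 gives (6*s^3 + s^2 + 2*s + 5)/(3*s^3 - 10*s^2 + 5*s - 6)
Step 2 - reduce the feedback loop with forward A1 and return (A2+A3) gives (6*s^3 - 20*s^2 + 10*s - 12)/(3*s^4 + 8*s^3 - 13*s^2 + 8*s - 2)
DC gain: substitute s = 0 into T(s) from step 2: T(0) = -12/(-2) = 6.

Therefore the answer is 6.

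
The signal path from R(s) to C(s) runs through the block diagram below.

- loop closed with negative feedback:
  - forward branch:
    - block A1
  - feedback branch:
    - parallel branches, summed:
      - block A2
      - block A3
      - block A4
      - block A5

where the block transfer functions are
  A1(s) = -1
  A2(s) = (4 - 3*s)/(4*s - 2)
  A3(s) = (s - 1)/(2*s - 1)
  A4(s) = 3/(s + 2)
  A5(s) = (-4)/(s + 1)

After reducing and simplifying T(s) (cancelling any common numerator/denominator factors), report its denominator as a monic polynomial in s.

Step 1 - reduce the parallel group A2, A3, A4, A5 = (-s^3 - 5*s^2 - 14*s + 14)/(4*s^3 + 10*s^2 + 2*s - 4)
Step 2 - feedback reduction of A1, (A2+A3+A4+A5) = (-4*s^3 - 10*s^2 - 2*s + 4)/(5*s^3 + 15*s^2 + 16*s - 18)
That last expression is T(s), already simplified. Scaling its denominator by 1/5 (the reciprocal of the leading coefficient) yields the monic denominator.

Final answer: s^3 + 3*s^2 + 16*s/5 - 18/5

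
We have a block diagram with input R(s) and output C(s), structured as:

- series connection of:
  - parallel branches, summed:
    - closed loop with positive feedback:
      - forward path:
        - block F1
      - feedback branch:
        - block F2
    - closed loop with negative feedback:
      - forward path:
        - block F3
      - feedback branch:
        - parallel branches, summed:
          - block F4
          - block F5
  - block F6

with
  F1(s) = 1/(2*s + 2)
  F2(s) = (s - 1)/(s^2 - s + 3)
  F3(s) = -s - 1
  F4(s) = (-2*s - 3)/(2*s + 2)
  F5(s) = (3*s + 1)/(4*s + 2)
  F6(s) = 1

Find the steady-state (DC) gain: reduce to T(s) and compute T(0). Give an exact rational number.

First reduce the diagram to T(s).

Step 1: collapse the loop (F1 forward, F2 return); result (s^2 - s + 3)/(2*s^3 + 3*s + 7)
Step 2: sum the parallel branches F4, F5; result (-s^2 - 4*s - 2)/(4*s^2 + 6*s + 2)
Step 3: reduce the feedback loop with forward F3 and return (F4+F5); result (-4*s^2 - 6*s - 2)/(s^2 + 8*s + 4)
Step 4: add [F1/(1-F1*F2)], [F3/(1+F3*(F4+F5))] (parallel); result (-8*s^5 - 11*s^4 - 9*s^3 - 47*s^2 - 28*s - 2)/(2*s^5 + 16*s^4 + 11*s^3 + 31*s^2 + 68*s + 28)
Step 5: cascade ([F1/(1-F1*F2)]+[F3/(1+F3*(F4+F5))]), F6; result (-8*s^5 - 11*s^4 - 9*s^3 - 47*s^2 - 28*s - 2)/(2*s^5 + 16*s^4 + 11*s^3 + 31*s^2 + 68*s + 28)
The step-5 result is T(s). Setting s = 0: T(0) = -2/28 = -1/14.

Answer: -1/14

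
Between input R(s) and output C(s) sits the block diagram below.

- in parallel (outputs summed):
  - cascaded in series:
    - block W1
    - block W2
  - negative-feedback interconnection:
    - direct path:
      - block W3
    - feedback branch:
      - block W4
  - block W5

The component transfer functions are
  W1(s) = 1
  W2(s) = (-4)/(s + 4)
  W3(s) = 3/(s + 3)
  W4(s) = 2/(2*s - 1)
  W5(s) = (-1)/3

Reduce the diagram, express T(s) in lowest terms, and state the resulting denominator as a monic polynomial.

The answer is s^3 + 13*s^2/2 + 23*s/2 + 6.

Reasoning:
[1] combine W1, W2 in series gives (-4)/(s + 4)
[2] close the feedback loop around W3, W4 gives (6*s - 3)/(2*s^2 + 5*s + 3)
[3] sum the parallel branches (W1*W2), [W3/(1+W3*W4)], W5 gives (-2*s^3 - 19*s^2 - 20*s - 84)/(6*s^3 + 39*s^2 + 69*s + 36)
The result of step 3 is T(s) in lowest terms. Its denominator has leading coefficient 6; dividing the denominator through by 6 makes it monic.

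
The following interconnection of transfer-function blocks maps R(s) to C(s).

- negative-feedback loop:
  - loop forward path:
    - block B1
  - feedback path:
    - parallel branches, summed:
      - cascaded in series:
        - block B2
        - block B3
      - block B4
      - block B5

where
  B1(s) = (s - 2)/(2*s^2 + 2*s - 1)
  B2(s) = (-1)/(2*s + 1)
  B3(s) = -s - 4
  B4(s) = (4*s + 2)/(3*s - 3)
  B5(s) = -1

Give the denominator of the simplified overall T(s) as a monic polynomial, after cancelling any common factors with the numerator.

[1] multiply B2, B3 (series) = (s + 4)/(2*s + 1)
[2] parallel reduction of (B2*B3), B4, B5 = (5*s^2 + 20*s - 7)/(6*s^2 - 3*s - 3)
[3] apply the feedback formula to B1, ((B2*B3)+B4+B5) = (6*s^3 - 15*s^2 + 3*s + 6)/(12*s^4 + 11*s^3 - 8*s^2 - 50*s + 17)
T(s) is the step-3 result (common factors already cancelled). Leading coefficient of the denominator: 12. Divide through by 12 for the monic polynomial.

Answer: s^4 + 11*s^3/12 - 2*s^2/3 - 25*s/6 + 17/12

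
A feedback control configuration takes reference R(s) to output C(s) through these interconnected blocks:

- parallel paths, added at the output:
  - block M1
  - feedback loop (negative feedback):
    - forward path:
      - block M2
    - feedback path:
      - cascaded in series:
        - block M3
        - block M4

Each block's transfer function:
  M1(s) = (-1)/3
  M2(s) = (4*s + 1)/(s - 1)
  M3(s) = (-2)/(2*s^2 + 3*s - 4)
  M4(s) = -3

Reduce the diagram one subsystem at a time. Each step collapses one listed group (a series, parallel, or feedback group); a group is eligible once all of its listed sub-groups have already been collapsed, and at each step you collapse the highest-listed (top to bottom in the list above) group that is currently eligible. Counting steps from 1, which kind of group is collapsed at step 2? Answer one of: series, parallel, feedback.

Reducing step by step:

Step 1: series reduction of M3, M4
Step 2: feedback reduction of M2, (M3*M4)
Step 3: sum the parallel branches M1, [M2/(1+M2*(M3*M4))]
At step 2 the group reduced is feedback.

Answer: feedback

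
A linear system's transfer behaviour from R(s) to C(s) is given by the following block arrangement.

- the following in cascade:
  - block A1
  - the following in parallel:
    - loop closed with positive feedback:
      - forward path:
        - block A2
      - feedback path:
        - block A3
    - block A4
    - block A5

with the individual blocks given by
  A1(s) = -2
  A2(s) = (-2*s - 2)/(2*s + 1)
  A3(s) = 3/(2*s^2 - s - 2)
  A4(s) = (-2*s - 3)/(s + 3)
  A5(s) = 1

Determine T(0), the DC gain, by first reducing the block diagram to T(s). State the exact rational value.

Step 1. close the feedback loop around A2, A3 -> (-4*s^3 - 2*s^2 + 6*s + 4)/(4*s^3 + s + 4)
Step 2. add [A2/(1-A2*A3)], A4, A5 (parallel) -> (-8*s^4 - 14*s^3 - s^2 + 18*s + 12)/(4*s^4 + 12*s^3 + s^2 + 7*s + 12)
Step 3. series reduction of A1, ([A2/(1-A2*A3)]+A4+A5) -> (16*s^4 + 28*s^3 + 2*s^2 - 36*s - 24)/(4*s^4 + 12*s^3 + s^2 + 7*s + 12)
Step 3 gives the overall T(s). Then T(0) = -24/12 = -2.

Therefore the answer is -2.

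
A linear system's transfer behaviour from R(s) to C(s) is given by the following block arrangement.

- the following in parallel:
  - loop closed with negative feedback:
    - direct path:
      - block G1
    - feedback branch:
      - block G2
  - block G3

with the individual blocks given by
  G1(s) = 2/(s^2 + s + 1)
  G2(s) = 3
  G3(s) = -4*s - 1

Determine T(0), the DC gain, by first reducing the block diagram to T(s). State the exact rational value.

Step 1. reduce the feedback loop with forward G1 and return G2 = 2/(s^2 + s + 7)
Step 2. sum the parallel branches [G1/(1+G1*G2)], G3 = (-4*s^3 - 5*s^2 - 29*s - 5)/(s^2 + s + 7)
The step-2 result is T(s). Setting s = 0: T(0) = -5/7.

Final answer: -5/7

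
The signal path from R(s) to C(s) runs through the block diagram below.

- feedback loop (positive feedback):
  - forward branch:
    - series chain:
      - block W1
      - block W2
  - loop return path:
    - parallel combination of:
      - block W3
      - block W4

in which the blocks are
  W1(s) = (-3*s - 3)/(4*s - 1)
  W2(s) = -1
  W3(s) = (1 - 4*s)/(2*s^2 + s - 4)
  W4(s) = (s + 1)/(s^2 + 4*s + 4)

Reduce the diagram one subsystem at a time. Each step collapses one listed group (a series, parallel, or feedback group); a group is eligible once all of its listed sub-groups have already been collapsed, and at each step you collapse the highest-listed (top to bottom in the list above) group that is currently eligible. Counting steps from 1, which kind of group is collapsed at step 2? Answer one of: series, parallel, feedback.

The answer is parallel.

Reasoning:
[1] series reduction of W1, W2
[2] sum the parallel branches W3, W4
[3] close the feedback loop around (W1*W2), (W3+W4)
So the answer for step 2 is parallel.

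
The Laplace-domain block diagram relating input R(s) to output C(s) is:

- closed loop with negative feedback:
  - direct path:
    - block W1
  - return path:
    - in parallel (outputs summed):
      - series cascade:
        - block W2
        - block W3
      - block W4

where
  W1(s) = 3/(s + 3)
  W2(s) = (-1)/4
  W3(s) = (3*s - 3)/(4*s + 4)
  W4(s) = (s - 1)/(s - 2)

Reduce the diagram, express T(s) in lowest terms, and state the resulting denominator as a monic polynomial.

First reduce the diagram to T(s).

Step 1. cascade W2, W3 -> (3 - 3*s)/(16*s + 16)
Step 2. combine (W2*W3), W4 in parallel -> (13*s^2 + 9*s - 22)/(16*s^2 - 16*s - 32)
Step 3. reduce the feedback loop with forward W1 and return ((W2*W3)+W4) -> (48*s^2 - 48*s - 96)/(16*s^3 + 71*s^2 - 53*s - 162)
T(s) is the step-3 result (common factors already cancelled). Leading coefficient of the denominator: 16. Divide through by 16 for the monic polynomial.

Answer: s^3 + 71*s^2/16 - 53*s/16 - 81/8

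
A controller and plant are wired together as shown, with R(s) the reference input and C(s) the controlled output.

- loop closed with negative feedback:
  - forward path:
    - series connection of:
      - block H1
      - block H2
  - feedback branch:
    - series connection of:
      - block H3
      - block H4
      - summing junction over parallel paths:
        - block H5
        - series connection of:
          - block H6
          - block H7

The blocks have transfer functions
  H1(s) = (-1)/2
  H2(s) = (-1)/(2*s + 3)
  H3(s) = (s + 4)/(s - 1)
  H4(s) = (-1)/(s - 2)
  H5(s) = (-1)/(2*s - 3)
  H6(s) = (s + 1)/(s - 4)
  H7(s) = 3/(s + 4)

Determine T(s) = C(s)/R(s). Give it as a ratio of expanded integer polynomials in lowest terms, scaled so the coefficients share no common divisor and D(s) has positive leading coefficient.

[1] combine H1, H2 in series: 1/(4*s + 6)
[2] multiply H6, H7 (series): (3*s + 3)/(s^2 - 16)
[3] combine H5, (H6*H7) in parallel: (5*s^2 - 3*s + 7)/(2*s^3 - 3*s^2 - 32*s + 48)
[4] multiply H3, H4, (H5+(H6*H7)) (series): (-5*s^2 + 3*s - 7)/(2*s^4 - 17*s^3 + 49*s^2 - 58*s + 24)
[5] collapse the loop ((H1*H2) forward, (H3*H4*(H5+(H6*H7))) return), giving the overall T(s)

Hence the answer: (2*s^4 - 17*s^3 + 49*s^2 - 58*s + 24)/(8*s^5 - 56*s^4 + 94*s^3 + 57*s^2 - 249*s + 137)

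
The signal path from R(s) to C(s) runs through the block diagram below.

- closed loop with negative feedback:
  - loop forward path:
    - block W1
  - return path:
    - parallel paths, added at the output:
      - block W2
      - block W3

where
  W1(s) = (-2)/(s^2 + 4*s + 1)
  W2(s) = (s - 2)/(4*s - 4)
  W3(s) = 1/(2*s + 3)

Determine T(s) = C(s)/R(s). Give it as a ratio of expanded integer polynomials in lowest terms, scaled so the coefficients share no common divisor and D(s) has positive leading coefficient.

Step 1. reduce the parallel group W2, W3 -> (2*s^2 + 3*s - 10)/(8*s^2 + 4*s - 12)
Step 2. feedback reduction of W1, (W2+W3), giving the overall T(s)

Therefore the answer is (-8*s^2 - 4*s + 12)/(4*s^4 + 18*s^3 + 4*s^2 - 25*s + 4).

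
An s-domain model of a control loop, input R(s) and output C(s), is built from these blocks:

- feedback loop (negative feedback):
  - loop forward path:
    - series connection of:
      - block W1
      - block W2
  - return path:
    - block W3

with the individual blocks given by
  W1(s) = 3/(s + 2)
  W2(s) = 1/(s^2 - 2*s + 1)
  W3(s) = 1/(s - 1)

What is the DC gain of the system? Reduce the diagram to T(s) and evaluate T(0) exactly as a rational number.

First reduce the diagram to T(s).

[1] reduce the series chain W1, W2 -> 3/(s^3 - 3*s + 2)
[2] reduce the feedback loop with forward (W1*W2) and return W3 -> (3*s - 3)/(s^4 - s^3 - 3*s^2 + 5*s + 1)
The step-2 result is T(s). Setting s = 0: T(0) = -3/1 = -3.

Answer: -3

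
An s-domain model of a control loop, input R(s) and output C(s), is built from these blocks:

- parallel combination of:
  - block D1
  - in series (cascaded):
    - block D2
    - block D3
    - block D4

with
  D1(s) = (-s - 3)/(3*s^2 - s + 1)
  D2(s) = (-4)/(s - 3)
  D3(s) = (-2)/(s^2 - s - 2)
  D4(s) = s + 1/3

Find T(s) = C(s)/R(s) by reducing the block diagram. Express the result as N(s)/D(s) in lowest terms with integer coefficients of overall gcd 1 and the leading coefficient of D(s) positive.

The answer is (-3*s^4 + 75*s^3 + 33*s^2 - 11*s - 46)/(9*s^5 - 39*s^4 + 24*s^3 + 39*s^2 - 15*s + 18).

Reasoning:
1. reduce the series chain D2, D3, D4 -> (24*s + 8)/(3*s^3 - 12*s^2 + 3*s + 18)
2. add D1, (D2*D3*D4) (parallel); the result is T(s) itself (integer coefficients, no common factor, positive leading denominator coefficient)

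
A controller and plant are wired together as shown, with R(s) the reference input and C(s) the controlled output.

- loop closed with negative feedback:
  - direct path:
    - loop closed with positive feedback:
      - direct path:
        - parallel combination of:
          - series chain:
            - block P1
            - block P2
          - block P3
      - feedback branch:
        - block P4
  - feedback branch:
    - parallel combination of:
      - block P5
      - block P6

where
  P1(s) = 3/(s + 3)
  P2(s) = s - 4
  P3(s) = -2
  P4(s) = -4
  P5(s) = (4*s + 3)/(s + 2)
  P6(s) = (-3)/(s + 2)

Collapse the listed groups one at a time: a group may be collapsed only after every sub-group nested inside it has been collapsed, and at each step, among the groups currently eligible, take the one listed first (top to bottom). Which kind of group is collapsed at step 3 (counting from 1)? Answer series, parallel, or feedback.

(1) multiply P1, P2 (series)
(2) reduce the parallel group (P1*P2), P3
(3) feedback reduction of ((P1*P2)+P3), P4
(4) combine P5, P6 in parallel
(5) feedback reduction of [((P1*P2)+P3)/(1-((P1*P2)+P3)*P4)], (P5+P6)
At step 3 the group reduced is feedback.

Hence the answer: feedback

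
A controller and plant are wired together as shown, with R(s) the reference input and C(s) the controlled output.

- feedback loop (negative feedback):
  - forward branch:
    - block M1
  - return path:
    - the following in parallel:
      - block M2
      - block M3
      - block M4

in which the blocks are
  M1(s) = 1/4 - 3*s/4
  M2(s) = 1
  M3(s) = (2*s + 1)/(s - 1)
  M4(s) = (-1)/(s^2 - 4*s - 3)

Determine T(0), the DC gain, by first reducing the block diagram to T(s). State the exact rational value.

1. sum the parallel branches M2, M3, M4: (3*s^3 - 12*s^2 - 10*s + 1)/(s^3 - 5*s^2 + s + 3)
2. close the feedback loop around M1, (M2+M3+M4): (3*s^4 - 16*s^3 + 8*s^2 + 8*s - 3)/(9*s^4 - 43*s^3 + 2*s^2 + 9*s - 13)
That last expression is T(s); at s = 0 only the constant terms survive, so T(0) = -3/(-13) = 3/13.

Hence the answer: 3/13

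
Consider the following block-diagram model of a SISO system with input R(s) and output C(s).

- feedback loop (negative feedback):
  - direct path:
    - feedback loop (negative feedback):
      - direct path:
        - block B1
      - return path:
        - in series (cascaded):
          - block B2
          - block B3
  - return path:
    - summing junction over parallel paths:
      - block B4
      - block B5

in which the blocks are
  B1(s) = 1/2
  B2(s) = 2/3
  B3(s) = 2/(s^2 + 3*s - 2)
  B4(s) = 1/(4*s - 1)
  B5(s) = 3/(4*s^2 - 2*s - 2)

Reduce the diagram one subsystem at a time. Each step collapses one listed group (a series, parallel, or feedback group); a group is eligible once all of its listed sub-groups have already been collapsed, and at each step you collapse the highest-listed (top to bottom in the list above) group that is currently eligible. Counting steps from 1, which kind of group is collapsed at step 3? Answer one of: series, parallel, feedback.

Step 1: cascade B2, B3
Step 2: reduce the feedback loop with forward B1 and return (B2*B3)
Step 3: add B4, B5 (parallel)
Step 4: feedback reduction of [B1/(1+B1*(B2*B3))], (B4+B5)
Step 3 collapses a parallel group.

Hence the answer: parallel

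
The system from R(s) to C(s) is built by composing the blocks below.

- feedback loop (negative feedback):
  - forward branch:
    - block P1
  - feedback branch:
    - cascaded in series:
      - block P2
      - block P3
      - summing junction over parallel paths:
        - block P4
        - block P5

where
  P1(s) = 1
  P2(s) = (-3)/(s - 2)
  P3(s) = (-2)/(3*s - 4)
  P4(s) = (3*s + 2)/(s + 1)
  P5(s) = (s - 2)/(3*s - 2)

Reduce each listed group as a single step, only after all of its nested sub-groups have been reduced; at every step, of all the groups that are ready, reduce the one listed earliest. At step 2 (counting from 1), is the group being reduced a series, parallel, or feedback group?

Step 1: sum the parallel branches P4, P5
Step 2: multiply P2, P3, (P4+P5) (series)
Step 3: reduce the feedback loop with forward P1 and return (P2*P3*(P4+P5))
At step 2 the group reduced is series.

Hence the answer: series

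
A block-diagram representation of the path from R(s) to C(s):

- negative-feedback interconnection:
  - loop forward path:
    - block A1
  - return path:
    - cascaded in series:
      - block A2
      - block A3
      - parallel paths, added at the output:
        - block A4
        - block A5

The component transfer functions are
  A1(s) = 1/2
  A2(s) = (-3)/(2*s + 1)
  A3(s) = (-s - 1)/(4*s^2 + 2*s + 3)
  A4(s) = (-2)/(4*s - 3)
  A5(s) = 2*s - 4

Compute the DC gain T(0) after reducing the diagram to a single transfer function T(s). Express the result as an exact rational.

Step 1 - parallel reduction of A4, A5 gives (8*s^2 - 22*s + 10)/(4*s - 3)
Step 2 - cascade A2, A3, (A4+A5) gives (24*s^3 - 42*s^2 - 36*s + 30)/(32*s^4 + 8*s^3 + 8*s^2 - 12*s - 9)
Step 3 - feedback reduction of A1, (A2*A3*(A4+A5)) gives (32*s^4 + 8*s^3 + 8*s^2 - 12*s - 9)/(64*s^4 + 40*s^3 - 26*s^2 - 60*s + 12)
Evaluating the step-3 result (the overall T(s)) at s = 0 gives T(0) = -9/12 = -3/4.

Hence the answer: -3/4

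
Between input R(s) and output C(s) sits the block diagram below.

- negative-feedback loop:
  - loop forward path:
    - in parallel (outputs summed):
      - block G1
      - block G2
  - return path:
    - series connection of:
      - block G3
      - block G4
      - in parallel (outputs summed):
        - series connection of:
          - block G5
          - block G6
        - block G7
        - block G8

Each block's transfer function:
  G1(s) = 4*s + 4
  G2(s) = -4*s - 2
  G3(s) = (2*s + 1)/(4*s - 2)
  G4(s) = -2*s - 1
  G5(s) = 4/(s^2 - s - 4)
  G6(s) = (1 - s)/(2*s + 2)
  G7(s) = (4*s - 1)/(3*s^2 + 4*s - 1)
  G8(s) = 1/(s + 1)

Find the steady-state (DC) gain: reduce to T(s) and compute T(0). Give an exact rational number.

The answer is 4/5.

Reasoning:
Step 1 - reduce the parallel group G1, G2, giving 2
Step 2 - multiply G5, G6 (series), giving (2 - 2*s)/(s^3 - 5*s - 4)
Step 3 - parallel reduction of (G5*G6), G7, G8, giving (7*s^4 - 6*s^3 - 39*s^2 - 16*s + 6)/(3*s^5 + 4*s^4 - 16*s^3 - 32*s^2 - 11*s + 4)
Step 4 - reduce the series chain G3, G4, ((G5*G6)+G7+G8), giving (-28*s^6 - 4*s^5 + 173*s^4 + 226*s^3 + 79*s^2 - 8*s - 6)/(12*s^6 + 10*s^5 - 72*s^4 - 96*s^3 + 20*s^2 + 38*s - 8)
Step 5 - apply the feedback formula to (G1+G2), (G3*G4*((G5*G6)+G7+G8)), giving (-12*s^6 - 10*s^5 + 72*s^4 + 96*s^3 - 20*s^2 - 38*s + 8)/(22*s^6 - s^5 - 137*s^4 - 178*s^3 - 89*s^2 - 11*s + 10)
That last expression is T(s); at s = 0 only the constant terms survive, so T(0) = 8/10 = 4/5.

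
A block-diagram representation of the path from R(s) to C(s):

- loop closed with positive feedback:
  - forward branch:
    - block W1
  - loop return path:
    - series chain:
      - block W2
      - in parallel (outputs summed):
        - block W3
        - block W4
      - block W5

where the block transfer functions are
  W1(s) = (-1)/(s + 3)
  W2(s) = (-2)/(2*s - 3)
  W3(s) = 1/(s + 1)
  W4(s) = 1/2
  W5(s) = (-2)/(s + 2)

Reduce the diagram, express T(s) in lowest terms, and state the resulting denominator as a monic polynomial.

1. reduce the parallel group W3, W4: (s + 3)/(2*s + 2)
2. combine W2, (W3+W4), W5 in series: (2*s + 6)/(2*s^3 + 3*s^2 - 5*s - 6)
3. collapse the loop (W1 forward, (W2*(W3+W4)*W5) return): (-2*s^3 - 3*s^2 + 5*s + 6)/(2*s^4 + 9*s^3 + 4*s^2 - 19*s - 12)
That last expression is T(s), already simplified. Scaling its denominator by 1/2 (the reciprocal of the leading coefficient) yields the monic denominator.

Final answer: s^4 + 9*s^3/2 + 2*s^2 - 19*s/2 - 6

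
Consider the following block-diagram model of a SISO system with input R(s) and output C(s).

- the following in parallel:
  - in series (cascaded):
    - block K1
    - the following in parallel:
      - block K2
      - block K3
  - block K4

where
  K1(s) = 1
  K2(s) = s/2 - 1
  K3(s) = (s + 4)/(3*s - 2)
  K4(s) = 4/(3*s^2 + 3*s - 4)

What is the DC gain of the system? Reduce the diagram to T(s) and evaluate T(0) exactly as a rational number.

1. reduce the parallel group K2, K3 -> (3*s^2 - 6*s + 12)/(6*s - 4)
2. cascade K1, (K2+K3) -> (3*s^2 - 6*s + 12)/(6*s - 4)
3. sum the parallel branches (K1*(K2+K3)), K4 -> (9*s^4 - 9*s^3 + 6*s^2 + 84*s - 64)/(18*s^3 + 6*s^2 - 36*s + 16)
The step-3 result is T(s). Setting s = 0: T(0) = -64/16 = -4.

Therefore the answer is -4.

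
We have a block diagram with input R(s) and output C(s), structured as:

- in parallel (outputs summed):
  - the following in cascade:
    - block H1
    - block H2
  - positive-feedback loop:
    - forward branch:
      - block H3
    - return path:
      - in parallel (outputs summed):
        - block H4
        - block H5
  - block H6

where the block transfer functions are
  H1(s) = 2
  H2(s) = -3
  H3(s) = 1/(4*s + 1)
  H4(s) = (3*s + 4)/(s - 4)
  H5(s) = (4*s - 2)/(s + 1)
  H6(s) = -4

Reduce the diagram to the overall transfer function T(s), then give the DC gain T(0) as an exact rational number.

The answer is -39/4.

Reasoning:
(1) series reduction of H1, H2 = -6
(2) combine H4, H5 in parallel = (7*s^2 - 11*s + 12)/(s^2 - 3*s - 4)
(3) close the feedback loop around H3, (H4+H5) = (s^2 - 3*s - 4)/(4*s^3 - 18*s^2 - 8*s - 16)
(4) parallel reduction of (H1*H2), [H3/(1-H3*(H4+H5))], H6 = (-40*s^3 + 181*s^2 + 77*s + 156)/(4*s^3 - 18*s^2 - 8*s - 16)
DC gain: substitute s = 0 into T(s) from step 4: T(0) = 156/(-16) = -39/4.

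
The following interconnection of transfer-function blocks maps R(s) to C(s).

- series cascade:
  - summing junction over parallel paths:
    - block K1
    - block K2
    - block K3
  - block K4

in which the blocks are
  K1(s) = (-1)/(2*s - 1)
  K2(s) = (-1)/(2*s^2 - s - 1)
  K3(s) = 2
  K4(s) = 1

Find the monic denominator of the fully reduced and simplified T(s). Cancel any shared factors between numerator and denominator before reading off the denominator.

Reducing step by step:

Step 1. reduce the parallel group K1, K2, K3; result (8*s^3 - 10*s^2 - 3*s + 4)/(4*s^3 - 4*s^2 - s + 1)
Step 2. combine (K1+K2+K3), K4 in series; result (8*s^3 - 10*s^2 - 3*s + 4)/(4*s^3 - 4*s^2 - s + 1)
The result of step 2 is T(s) in lowest terms. Its denominator has leading coefficient 4; dividing the denominator through by 4 makes it monic.

Answer: s^3 - s^2 - s/4 + 1/4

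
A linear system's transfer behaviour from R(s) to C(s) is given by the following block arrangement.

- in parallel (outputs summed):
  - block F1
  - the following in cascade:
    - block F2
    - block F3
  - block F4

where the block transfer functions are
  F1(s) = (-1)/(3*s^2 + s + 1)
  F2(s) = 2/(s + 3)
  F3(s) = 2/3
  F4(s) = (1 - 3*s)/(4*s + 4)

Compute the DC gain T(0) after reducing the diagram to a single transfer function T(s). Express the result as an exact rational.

First reduce the diagram to T(s).

[1] multiply F2, F3 (series); result 4/(3*s + 9)
[2] add F1, (F2*F3), F4 (parallel); result (-27*s^4 - 33*s^3 + 46*s^2 - 31*s - 11)/(36*s^4 + 156*s^3 + 168*s^2 + 84*s + 36)
DC gain: substitute s = 0 into T(s) from step 2: T(0) = -11/36.

Answer: -11/36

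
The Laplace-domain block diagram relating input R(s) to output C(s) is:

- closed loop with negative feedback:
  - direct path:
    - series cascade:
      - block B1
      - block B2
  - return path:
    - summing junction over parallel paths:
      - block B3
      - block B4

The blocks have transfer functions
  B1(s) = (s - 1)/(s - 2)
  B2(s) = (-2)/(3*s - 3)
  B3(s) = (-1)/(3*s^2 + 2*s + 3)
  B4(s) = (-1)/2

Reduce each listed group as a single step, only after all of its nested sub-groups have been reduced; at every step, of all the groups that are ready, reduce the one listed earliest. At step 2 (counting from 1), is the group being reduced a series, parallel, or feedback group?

Answer: parallel

Working:
Step 1 - multiply B1, B2 (series)
Step 2 - add B3, B4 (parallel)
Step 3 - reduce the feedback loop with forward (B1*B2) and return (B3+B4)
The group at step 2 is a parallel group.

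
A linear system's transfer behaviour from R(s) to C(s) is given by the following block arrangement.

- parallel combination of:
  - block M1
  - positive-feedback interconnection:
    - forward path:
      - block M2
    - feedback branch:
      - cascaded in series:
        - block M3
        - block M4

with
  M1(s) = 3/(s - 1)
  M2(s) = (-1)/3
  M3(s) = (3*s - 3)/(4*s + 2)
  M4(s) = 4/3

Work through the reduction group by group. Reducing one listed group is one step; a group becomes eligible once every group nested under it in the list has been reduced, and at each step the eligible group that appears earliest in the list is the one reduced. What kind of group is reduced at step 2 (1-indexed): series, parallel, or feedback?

Step 1. cascade M3, M4
Step 2. collapse the loop (M2 forward, (M3*M4) return)
Step 3. reduce the parallel group M1, [M2/(1-M2*(M3*M4))]
The group at step 2 is a feedback group.

Final answer: feedback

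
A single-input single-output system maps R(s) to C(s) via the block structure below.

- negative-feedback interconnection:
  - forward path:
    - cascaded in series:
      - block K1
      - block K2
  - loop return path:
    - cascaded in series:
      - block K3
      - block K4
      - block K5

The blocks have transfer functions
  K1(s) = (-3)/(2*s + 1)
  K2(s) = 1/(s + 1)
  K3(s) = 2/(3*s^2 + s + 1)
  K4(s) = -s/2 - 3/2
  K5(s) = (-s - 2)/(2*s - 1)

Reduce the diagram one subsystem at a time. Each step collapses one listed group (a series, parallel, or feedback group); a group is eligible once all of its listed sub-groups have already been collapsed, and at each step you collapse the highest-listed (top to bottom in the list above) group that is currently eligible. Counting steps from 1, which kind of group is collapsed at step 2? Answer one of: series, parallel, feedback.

The answer is series.

Reasoning:
1. reduce the series chain K1, K2
2. series reduction of K3, K4, K5
3. apply the feedback formula to (K1*K2), (K3*K4*K5)
Step 2 collapses a series group.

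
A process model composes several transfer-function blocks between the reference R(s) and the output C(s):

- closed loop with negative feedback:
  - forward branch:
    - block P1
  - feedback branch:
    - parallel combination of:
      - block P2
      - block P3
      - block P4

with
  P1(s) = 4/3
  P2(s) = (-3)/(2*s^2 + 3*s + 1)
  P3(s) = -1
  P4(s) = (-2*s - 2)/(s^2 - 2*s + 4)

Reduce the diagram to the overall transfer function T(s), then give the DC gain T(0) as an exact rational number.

The answer is -4/15.

Reasoning:
1. add P2, P3, P4 (parallel); result (-2*s^4 - 3*s^3 - 16*s^2 - 12*s - 18)/(2*s^4 - s^3 + 3*s^2 + 10*s + 4)
2. apply the feedback formula to P1, (P2+P3+P4); result (-8*s^4 + 4*s^3 - 12*s^2 - 40*s - 16)/(2*s^4 + 15*s^3 + 55*s^2 + 18*s + 60)
That last expression is T(s); at s = 0 only the constant terms survive, so T(0) = -16/60 = -4/15.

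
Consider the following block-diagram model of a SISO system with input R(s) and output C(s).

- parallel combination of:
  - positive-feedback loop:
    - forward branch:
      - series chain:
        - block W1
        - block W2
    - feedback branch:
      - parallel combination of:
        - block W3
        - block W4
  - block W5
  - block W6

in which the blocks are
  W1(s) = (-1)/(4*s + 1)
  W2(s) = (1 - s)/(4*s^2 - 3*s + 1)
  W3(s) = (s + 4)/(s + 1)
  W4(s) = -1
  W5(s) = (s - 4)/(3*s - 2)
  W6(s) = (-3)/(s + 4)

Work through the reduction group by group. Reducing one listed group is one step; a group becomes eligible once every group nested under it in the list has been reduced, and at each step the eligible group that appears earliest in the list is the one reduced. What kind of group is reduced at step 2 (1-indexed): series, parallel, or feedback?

Step 1 - reduce the series chain W1, W2
Step 2 - reduce the parallel group W3, W4
Step 3 - apply the feedback formula to (W1*W2), (W3+W4)
Step 4 - reduce the parallel group [(W1*W2)/(1-(W1*W2)*(W3+W4))], W5, W6
Step 2: parallel.

Final answer: parallel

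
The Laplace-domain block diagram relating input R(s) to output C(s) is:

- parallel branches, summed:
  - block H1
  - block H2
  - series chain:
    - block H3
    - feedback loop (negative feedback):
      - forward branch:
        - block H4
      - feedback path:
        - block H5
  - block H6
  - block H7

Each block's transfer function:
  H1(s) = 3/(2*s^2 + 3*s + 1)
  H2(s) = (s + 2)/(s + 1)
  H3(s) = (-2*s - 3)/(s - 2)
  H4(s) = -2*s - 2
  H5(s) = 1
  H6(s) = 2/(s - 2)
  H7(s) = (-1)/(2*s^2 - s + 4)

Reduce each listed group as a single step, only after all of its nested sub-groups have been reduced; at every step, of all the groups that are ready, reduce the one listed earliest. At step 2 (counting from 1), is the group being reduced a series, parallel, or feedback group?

Reducing step by step:

(1) apply the feedback formula to H4, H5
(2) multiply H3, [H4/(1+H4*H5)] (series)
(3) add H1, H2, (H3*[H4/(1+H4*H5)]), H6, H7 (parallel)
At step 2 the group reduced is series.

Answer: series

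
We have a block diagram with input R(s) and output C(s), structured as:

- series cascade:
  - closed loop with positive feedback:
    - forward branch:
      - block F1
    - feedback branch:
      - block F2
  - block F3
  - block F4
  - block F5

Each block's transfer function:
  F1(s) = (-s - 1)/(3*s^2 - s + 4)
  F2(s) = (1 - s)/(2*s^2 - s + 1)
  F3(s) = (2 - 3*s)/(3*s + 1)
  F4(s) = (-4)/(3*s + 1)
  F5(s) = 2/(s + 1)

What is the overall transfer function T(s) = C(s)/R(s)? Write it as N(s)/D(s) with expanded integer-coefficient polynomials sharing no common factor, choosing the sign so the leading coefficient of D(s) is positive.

Reducing step by step:

(1) feedback reduction of F1, F2; result (-2*s^3 - s^2 - 1)/(6*s^4 - 5*s^3 + 11*s^2 - 5*s + 5)
(2) reduce the series chain [F1/(1-F1*F2)], F3, F4, F5 - this is the overall T(s), already in the required normalized form

Answer: (-48*s^3 + 56*s^2 - 40*s + 16)/(54*s^6 - 9*s^5 + 75*s^4 + 16*s^3 + 26*s^2 + 25*s + 5)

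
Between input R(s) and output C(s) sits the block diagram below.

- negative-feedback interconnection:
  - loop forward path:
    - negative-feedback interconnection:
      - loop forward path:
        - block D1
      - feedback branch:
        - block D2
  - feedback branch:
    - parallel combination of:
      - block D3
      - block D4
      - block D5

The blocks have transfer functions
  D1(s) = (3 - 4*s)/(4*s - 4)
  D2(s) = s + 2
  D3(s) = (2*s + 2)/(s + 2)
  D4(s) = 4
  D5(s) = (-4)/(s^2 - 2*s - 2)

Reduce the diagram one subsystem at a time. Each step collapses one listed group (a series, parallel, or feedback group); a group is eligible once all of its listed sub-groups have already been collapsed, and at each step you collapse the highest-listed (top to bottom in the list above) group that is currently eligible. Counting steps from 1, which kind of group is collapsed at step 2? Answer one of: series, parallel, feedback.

Step 1: reduce the feedback loop with forward D1 and return D2
Step 2: reduce the parallel group D3, D4, D5
Step 3: apply the feedback formula to [D1/(1+D1*D2)], (D3+D4+D5)
The group at step 2 is a parallel group.

Final answer: parallel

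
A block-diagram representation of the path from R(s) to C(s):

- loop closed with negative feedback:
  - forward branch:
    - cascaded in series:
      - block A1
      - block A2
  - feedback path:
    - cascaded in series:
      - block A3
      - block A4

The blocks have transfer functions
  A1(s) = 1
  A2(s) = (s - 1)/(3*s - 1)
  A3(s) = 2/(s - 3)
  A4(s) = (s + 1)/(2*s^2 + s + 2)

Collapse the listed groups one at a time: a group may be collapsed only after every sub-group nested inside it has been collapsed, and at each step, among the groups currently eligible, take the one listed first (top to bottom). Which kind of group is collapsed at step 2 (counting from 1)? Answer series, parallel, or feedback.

[1] multiply A1, A2 (series)
[2] multiply A3, A4 (series)
[3] feedback reduction of (A1*A2), (A3*A4)
The group at step 2 is a series group.

Hence the answer: series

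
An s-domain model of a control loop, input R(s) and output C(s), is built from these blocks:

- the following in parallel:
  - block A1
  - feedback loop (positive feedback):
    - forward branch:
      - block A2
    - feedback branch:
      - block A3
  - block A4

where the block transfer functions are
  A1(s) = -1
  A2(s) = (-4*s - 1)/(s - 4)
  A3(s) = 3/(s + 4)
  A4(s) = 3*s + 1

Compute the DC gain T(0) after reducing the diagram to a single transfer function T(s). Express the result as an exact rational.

Step 1 - feedback reduction of A2, A3; result (-4*s^2 - 17*s - 4)/(s^2 + 12*s - 13)
Step 2 - parallel reduction of A1, [A2/(1-A2*A3)], A4; result (3*s^3 + 32*s^2 - 56*s - 4)/(s^2 + 12*s - 13)
Step 2 gives the overall T(s). Then T(0) = -4/(-13) = 4/13.

Hence the answer: 4/13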